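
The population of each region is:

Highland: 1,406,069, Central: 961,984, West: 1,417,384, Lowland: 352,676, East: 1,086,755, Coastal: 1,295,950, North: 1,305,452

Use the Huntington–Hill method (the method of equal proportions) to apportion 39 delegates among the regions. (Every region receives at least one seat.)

With divisor 200703: modified quotas Highland 7.006, Central 4.793, West 7.062, Lowland 1.757, East 5.415, Coastal 6.457, North 6.504.
Geometric-mean thresholds: Highland √(7·8)=7.483, Central √(4·5)=4.472, West √(7·8)=7.483, Lowland √(1·2)=1.414, East √(5·6)=5.477, Coastal √(6·7)=6.481, North √(6·7)=6.481.
Each quota rounded against its threshold gives Highland 7, Central 5, West 7, Lowland 2, East 5, Coastal 6, North 7 (total 39).

Highland 7; Central 5; West 7; Lowland 2; East 5; Coastal 6; North 7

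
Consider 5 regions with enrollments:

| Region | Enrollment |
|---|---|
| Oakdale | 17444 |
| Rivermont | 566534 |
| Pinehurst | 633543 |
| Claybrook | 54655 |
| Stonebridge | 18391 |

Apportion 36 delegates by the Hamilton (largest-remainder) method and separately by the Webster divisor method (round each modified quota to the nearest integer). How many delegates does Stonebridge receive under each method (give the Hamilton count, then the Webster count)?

0 and 1

Hamilton: Oakdale 0, Rivermont 16, Pinehurst 18, Claybrook 2, Stonebridge 0.
Webster: Oakdale 0, Rivermont 16, Pinehurst 17, Claybrook 2, Stonebridge 1.
Stonebridge gets 0 under Hamilton and 1 under Webster.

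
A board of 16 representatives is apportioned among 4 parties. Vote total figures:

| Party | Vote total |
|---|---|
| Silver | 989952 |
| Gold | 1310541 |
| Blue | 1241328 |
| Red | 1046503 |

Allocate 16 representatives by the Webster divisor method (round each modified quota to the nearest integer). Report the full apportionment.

Silver 3, Gold 5, Blue 4, Red 4

Standard divisor 4588324/16 ≈ 286770.25; standard quotas: Silver 3.452, Gold 4.570, Blue 4.329, Red 3.649.
Rounding to the nearest integer gives Silver 3, Gold 5, Blue 4, Red 4 — total 16, matching the house size, so no adjustment is needed.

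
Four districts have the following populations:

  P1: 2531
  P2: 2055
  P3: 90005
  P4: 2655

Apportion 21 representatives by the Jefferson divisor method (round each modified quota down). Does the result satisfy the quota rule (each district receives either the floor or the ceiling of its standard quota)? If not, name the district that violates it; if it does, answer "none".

Standard quotas: P1 0.547, P2 0.444, P3 19.436, P4 0.573.
Jefferson allocation: P1 0, P2 0, P3 21, P4 0.
P3 has quota 19.436 (lower 19, upper 20) but receives 21 — outside the quota interval.

P3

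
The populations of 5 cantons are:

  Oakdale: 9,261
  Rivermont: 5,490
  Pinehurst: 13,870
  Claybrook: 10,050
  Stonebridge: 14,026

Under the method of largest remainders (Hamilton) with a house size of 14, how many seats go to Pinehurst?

Total 52697; standard divisor 52697/14 ≈ 3764.071.
Standard quotas: Oakdale 2.4604, Rivermont 1.4585, Pinehurst 3.6848, Claybrook 2.6700, Stonebridge 3.7263.
Lower quotas: Oakdale 2, Rivermont 1, Pinehurst 3, Claybrook 2, Stonebridge 3 (sum 11, leaving 3 seats).
Remainders in descending order: Stonebridge 0.7263, Pinehurst 0.6848, Claybrook 0.6700, Oakdale 0.4604, Rivermont 0.4585.
Largest remainders: Stonebridge, Pinehurst, Claybrook receive the extra seats.
Pinehurst receives 4.

4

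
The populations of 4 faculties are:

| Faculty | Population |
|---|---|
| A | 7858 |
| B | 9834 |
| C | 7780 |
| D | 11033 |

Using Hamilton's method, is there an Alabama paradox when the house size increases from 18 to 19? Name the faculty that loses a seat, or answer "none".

At 18 seats: A 4, B 5, C 4, D 5.
At 19 seats: A 4, B 5, C 4, D 6.
No faculty's allocation decreased.

none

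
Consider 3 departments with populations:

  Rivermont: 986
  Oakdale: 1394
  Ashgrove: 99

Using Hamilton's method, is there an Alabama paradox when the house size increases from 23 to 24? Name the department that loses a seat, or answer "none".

At 23 seats: Rivermont 9, Oakdale 13, Ashgrove 1.
At 24 seats: Rivermont 10, Oakdale 13, Ashgrove 1.
No department's allocation decreased.

none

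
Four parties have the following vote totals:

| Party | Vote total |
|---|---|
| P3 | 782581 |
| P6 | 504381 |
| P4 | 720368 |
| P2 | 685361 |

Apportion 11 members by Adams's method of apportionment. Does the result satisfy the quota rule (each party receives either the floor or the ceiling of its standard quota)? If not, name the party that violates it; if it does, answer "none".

Standard quotas: P3 3.197, P6 2.060, P4 2.943, P2 2.800.
Adams allocation: P3 3, P6 2, P4 3, P2 3.
Every allocation lies between the lower and upper quota.

none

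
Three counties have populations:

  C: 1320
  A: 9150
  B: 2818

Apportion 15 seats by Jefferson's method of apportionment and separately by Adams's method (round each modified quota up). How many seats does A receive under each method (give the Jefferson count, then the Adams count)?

Jefferson: C 1, A 11, B 3.
Adams: C 2, A 10, B 3.
A gets 11 under Jefferson and 10 under Adams.

11 and 10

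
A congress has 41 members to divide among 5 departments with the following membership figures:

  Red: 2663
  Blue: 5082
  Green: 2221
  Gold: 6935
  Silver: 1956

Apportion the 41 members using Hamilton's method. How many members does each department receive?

Red 6, Blue 11, Green 5, Gold 15, Silver 4

The standard divisor is 18857/41 ≈ 459.927.
Standard quotas: Red 5.7901, Blue 11.0496, Green 4.8290, Gold 15.0785, Silver 4.2529.
Lower quotas: Red 5, Blue 11, Green 4, Gold 15, Silver 4 (sum 39, leaving 2 seats).
Remainders in descending order: Green 0.8290, Red 0.7901, Silver 0.2529, Gold 0.0785, Blue 0.0496.
Largest remainders: Green, Red receive the extra seats.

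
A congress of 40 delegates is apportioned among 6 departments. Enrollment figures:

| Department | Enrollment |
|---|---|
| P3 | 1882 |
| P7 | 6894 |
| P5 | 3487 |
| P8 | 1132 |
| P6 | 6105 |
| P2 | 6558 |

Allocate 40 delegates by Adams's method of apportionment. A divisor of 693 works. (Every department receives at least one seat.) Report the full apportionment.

P3: 3; P7: 10; P5: 6; P8: 2; P6: 9; P2: 10

With modified divisor 693: modified quotas P3 2.716, P7 9.948, P5 5.032, P8 1.633, P6 8.810, P2 9.463.
Rounding up: P3 3, P7 10, P5 6, P8 2, P6 9, P2 10 (total 40).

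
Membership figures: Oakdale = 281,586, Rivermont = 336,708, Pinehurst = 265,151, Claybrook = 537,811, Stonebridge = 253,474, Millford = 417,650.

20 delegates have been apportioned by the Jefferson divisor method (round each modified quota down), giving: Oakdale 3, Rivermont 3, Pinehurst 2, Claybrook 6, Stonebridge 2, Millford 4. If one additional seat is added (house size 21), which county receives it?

Priority for the next seat is population ÷ (current seats + 1).
Priorities: Oakdale 70396.500, Rivermont 84177.000, Pinehurst 88383.667, Claybrook 76830.143, Stonebridge 84491.333, Millford 83530.000.
Highest priority: Pinehurst.

Pinehurst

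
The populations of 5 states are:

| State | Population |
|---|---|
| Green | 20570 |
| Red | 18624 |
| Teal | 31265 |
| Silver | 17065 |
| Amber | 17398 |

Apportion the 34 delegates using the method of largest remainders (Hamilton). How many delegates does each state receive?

Green=7, Red=6, Teal=10, Silver=5, Amber=6

Standard divisor: 104922 ÷ 34 ≈ 3085.941.
Standard quotas: Green 6.6657, Red 6.0351, Teal 10.1314, Silver 5.5299, Amber 5.6378.
Lower quotas: Green 6, Red 6, Teal 10, Silver 5, Amber 5 (sum 32, leaving 2 seats).
Remainders in descending order: Green 0.6657, Amber 0.6378, Silver 0.5299, Teal 0.1314, Red 0.0351.
Largest remainders: Green, Amber receive the extra seats.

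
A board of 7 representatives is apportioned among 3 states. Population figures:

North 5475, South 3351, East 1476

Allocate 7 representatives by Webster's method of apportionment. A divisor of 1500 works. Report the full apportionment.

With modified divisor 1500: modified quotas North 3.650, South 2.234, East 0.984.
Rounding to the nearest integer: North 4, South 2, East 1 (total 7).

North: 4, South: 2, East: 1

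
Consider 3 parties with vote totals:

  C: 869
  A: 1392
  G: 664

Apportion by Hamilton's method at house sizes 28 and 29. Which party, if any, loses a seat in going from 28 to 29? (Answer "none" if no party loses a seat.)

G

At 28 seats: C 8, A 13, G 7.
At 29 seats: C 9, A 14, G 6.
G drops from 7 to 6.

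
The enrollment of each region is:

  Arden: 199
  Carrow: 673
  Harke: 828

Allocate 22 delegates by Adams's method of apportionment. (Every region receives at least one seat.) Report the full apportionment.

Standard divisor 1700/22 ≈ 77.273; standard quotas: Arden 2.575, Carrow 8.709, Harke 10.715.
Rounding up gives 3, 9, 11 = 23 seats, so the divisor must be adjusted.
With modified divisor 83: modified quotas Arden 2.398, Carrow 8.108, Harke 9.976.
Rounding up: Arden 3, Carrow 9, Harke 10 (total 22).

Arden 3, Carrow 9, Harke 10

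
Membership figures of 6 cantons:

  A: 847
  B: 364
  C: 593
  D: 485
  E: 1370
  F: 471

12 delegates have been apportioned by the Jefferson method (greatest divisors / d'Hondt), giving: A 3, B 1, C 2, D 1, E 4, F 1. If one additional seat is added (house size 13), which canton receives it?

E

Priority for the next seat is population ÷ (current seats + 1).
Priorities: A 211.750, B 182.000, C 197.667, D 242.500, E 274.000, F 235.500.
Highest priority: E.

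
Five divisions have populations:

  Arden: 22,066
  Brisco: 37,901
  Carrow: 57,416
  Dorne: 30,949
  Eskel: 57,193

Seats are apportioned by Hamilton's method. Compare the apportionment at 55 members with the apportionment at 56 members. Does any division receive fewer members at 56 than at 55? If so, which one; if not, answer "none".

At 55 seats: Arden 6, Brisco 10, Carrow 16, Dorne 8, Eskel 15.
At 56 seats: Arden 6, Brisco 10, Carrow 16, Dorne 8, Eskel 16.
No division's allocation decreased.

none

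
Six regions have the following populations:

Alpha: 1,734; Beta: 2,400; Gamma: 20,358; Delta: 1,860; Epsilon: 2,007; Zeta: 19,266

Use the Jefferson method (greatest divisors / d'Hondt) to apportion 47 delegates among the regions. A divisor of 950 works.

With modified divisor 950: modified quotas Alpha 1.825, Beta 2.526, Gamma 21.429, Delta 1.958, Epsilon 2.113, Zeta 20.280.
Rounding down: Alpha 1, Beta 2, Gamma 21, Delta 1, Epsilon 2, Zeta 20 (total 47).

Alpha 1; Beta 2; Gamma 21; Delta 1; Epsilon 2; Zeta 20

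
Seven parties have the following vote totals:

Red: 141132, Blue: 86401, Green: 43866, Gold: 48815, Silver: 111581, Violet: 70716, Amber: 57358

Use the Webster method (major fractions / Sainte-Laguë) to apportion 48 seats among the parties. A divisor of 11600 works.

With modified divisor 11600: modified quotas Red 12.167, Blue 7.448, Green 3.782, Gold 4.208, Silver 9.619, Violet 6.096, Amber 4.945.
Rounding to the nearest integer: Red 12, Blue 7, Green 4, Gold 4, Silver 10, Violet 6, Amber 5 (total 48).

Red 12, Blue 7, Green 4, Gold 4, Silver 10, Violet 6, Amber 5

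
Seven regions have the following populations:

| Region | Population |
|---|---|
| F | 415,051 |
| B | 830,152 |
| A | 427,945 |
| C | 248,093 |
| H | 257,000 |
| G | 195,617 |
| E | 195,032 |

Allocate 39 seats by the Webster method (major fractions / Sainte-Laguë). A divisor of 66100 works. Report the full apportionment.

With modified divisor 66100: modified quotas F 6.279, B 12.559, A 6.474, C 3.753, H 3.888, G 2.959, E 2.951.
Rounding to the nearest integer: F 6, B 13, A 6, C 4, H 4, G 3, E 3 (total 39).

F: 6; B: 13; A: 6; C: 4; H: 4; G: 3; E: 3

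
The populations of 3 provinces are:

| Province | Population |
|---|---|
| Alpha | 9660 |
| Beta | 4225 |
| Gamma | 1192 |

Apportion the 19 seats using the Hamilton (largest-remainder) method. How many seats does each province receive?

Alpha 12, Beta 5, Gamma 2

Total 15077; standard divisor 15077/19 ≈ 793.526.
Standard quotas: Alpha 12.1735, Beta 5.3243, Gamma 1.5022.
Lower quotas: Alpha 12, Beta 5, Gamma 1 (sum 18, leaving 1 seat).
Remainders in descending order: Gamma 0.5022, Beta 0.3243, Alpha 0.1735.
The surplus seat goes to Gamma.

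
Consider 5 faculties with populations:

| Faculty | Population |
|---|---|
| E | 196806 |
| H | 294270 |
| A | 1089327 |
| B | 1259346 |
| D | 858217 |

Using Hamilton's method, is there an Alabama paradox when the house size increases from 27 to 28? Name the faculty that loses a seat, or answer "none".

E

At 27 seats: E 2, H 2, A 8, B 9, D 6.
At 28 seats: E 1, H 2, A 8, B 10, D 7.
E drops from 2 to 1.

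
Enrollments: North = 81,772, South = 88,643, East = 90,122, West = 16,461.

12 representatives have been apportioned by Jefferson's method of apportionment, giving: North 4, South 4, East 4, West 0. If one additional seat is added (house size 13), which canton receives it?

Priority for the next seat is population ÷ (current seats + 1).
Priorities: North 16354.400, South 17728.600, East 18024.400, West 16461.000.
Highest priority: East.

East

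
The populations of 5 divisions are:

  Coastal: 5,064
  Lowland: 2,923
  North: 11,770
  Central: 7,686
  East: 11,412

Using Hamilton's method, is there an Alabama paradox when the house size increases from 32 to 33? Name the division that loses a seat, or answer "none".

Lowland

At 32 seats: Coastal 4, Lowland 3, North 10, Central 6, East 9.
At 33 seats: Coastal 4, Lowland 2, North 10, Central 7, East 10.
Lowland drops from 3 to 2.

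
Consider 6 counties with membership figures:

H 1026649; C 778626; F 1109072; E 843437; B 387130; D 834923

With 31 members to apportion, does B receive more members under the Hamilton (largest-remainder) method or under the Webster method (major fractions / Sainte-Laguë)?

Hamilton: H 6, C 5, F 7, E 5, B 3, D 5.
Webster: H 7, C 5, F 7, E 5, B 2, D 5.
B gets 3 under Hamilton and 2 under Webster.

Hamilton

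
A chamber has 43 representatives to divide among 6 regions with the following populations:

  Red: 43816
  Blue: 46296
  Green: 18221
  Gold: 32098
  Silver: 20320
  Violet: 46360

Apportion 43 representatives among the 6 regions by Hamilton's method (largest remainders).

Total 207111; standard divisor 207111/43 ≈ 4816.535.
Standard quotas: Red 9.0970, Blue 9.6119, Green 3.7830, Gold 6.6641, Silver 4.2188, Violet 9.6252.
Lower quotas: Red 9, Blue 9, Green 3, Gold 6, Silver 4, Violet 9 (sum 40, leaving 3 seats).
Remainders in descending order: Green 0.7830, Gold 0.6641, Violet 0.6252, Blue 0.6119, Silver 0.2188, Red 0.0970.
Largest remainders: Green, Gold, Violet receive the extra seats.

Red=9; Blue=9; Green=4; Gold=7; Silver=4; Violet=10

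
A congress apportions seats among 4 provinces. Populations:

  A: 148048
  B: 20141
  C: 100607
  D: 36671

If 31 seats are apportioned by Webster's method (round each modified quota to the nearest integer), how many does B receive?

2

Standard divisor 305467/31 ≈ 9853.774; standard quotas: A 15.024, B 2.044, C 10.210, D 3.722.
Rounding to the nearest integer gives A 15, B 2, C 10, D 4 — total 31, matching the house size, so no adjustment is needed.
B receives 2.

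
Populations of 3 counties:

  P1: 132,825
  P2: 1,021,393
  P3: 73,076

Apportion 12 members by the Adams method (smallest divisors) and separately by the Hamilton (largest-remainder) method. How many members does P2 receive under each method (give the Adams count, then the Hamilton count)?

9 and 10

Adams: P1 2, P2 9, P3 1.
Hamilton: P1 1, P2 10, P3 1.
P2 gets 9 under Adams and 10 under Hamilton.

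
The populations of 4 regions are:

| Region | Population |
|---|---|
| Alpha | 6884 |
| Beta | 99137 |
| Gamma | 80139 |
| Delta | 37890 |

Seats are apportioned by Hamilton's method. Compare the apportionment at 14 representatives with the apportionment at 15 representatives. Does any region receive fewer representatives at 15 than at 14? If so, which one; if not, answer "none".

Alpha

At 14 seats: Alpha 1, Beta 6, Gamma 5, Delta 2.
At 15 seats: Alpha 0, Beta 7, Gamma 5, Delta 3.
Alpha drops from 1 to 0.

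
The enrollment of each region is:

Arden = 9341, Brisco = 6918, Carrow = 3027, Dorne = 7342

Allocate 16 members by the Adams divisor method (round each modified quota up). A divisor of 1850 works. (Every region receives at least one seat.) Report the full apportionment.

Arden 6, Brisco 4, Carrow 2, Dorne 4

With modified divisor 1850: modified quotas Arden 5.049, Brisco 3.739, Carrow 1.636, Dorne 3.969.
Rounding up: Arden 6, Brisco 4, Carrow 2, Dorne 4 (total 16).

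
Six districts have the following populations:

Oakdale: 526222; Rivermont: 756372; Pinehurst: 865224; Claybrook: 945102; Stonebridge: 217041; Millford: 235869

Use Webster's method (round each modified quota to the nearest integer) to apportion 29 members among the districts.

Oakdale 4; Rivermont 6; Pinehurst 7; Claybrook 8; Stonebridge 2; Millford 2

Standard divisor 3545830/29 ≈ 122270; standard quotas: Oakdale 4.304, Rivermont 6.186, Pinehurst 7.076, Claybrook 7.730, Stonebridge 1.775, Millford 1.929.
Rounding to the nearest integer gives Oakdale 4, Rivermont 6, Pinehurst 7, Claybrook 8, Stonebridge 2, Millford 2 — total 29, matching the house size, so no adjustment is needed.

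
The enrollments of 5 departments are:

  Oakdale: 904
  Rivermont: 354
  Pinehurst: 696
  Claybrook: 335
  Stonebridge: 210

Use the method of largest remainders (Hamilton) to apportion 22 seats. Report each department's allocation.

Total 2499; standard divisor 2499/22 ≈ 113.591.
Standard quotas: Oakdale 7.958, Rivermont 3.116, Pinehurst 6.127, Claybrook 2.949, Stonebridge 1.849.
Lower quotas: Oakdale 7, Rivermont 3, Pinehurst 6, Claybrook 2, Stonebridge 1 (sum 19, leaving 3 seats).
Remainders in descending order: Oakdale 0.958, Claybrook 0.949, Stonebridge 0.849, Pinehurst 0.127, Rivermont 0.116.
The surplus seats go to Oakdale, Claybrook, Stonebridge.

Oakdale=8, Rivermont=3, Pinehurst=6, Claybrook=3, Stonebridge=2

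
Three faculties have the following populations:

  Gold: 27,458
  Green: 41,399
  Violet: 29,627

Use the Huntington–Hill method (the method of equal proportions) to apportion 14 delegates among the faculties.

With divisor 7092: modified quotas Gold 3.872, Green 5.837, Violet 4.178.
Geometric-mean thresholds: Gold √(3·4)=3.464, Green √(5·6)=5.477, Violet √(4·5)=4.472.
Each quota rounded against its threshold gives Gold 4, Green 6, Violet 4 (total 14).

Gold 4; Green 6; Violet 4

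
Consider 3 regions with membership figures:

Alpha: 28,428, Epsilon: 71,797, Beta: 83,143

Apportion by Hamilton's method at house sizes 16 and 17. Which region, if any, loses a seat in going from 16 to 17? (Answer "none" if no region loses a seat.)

Alpha

At 16 seats: Alpha 3, Epsilon 6, Beta 7.
At 17 seats: Alpha 2, Epsilon 7, Beta 8.
Alpha drops from 3 to 2.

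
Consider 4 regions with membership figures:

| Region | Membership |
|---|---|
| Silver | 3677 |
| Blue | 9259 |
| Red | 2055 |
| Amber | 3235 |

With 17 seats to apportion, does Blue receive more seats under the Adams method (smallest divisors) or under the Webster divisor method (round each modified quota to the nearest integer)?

Adams: Silver 4, Blue 8, Red 2, Amber 3.
Webster: Silver 3, Blue 9, Red 2, Amber 3.
Blue gets 8 under Adams and 9 under Webster.

Webster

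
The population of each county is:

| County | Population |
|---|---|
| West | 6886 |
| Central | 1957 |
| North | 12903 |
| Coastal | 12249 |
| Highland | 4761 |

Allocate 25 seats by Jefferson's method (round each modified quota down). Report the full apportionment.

West 4; Central 1; North 9; Coastal 8; Highland 3

Standard divisor 38756/25 ≈ 1550.24; standard quotas: West 4.442, Central 1.262, North 8.323, Coastal 7.901, Highland 3.071.
Rounding down gives 4, 1, 8, 7, 3 = 23 seats, so the divisor must be adjusted.
With modified divisor 1400: modified quotas West 4.919, Central 1.398, North 9.216, Coastal 8.749, Highland 3.401.
Rounding down: West 4, Central 1, North 9, Coastal 8, Highland 3 (total 25).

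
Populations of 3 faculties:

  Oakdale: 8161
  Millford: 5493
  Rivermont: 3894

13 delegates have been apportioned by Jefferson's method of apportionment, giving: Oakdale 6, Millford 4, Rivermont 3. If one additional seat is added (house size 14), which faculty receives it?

Priority for the next seat is population ÷ (current seats + 1).
Priorities: Oakdale 1165.857, Millford 1098.600, Rivermont 973.500.
Highest priority: Oakdale.

Oakdale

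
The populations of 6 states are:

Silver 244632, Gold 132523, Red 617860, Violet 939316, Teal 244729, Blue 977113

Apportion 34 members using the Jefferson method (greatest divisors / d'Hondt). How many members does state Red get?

Standard divisor 3156173/34 ≈ 92828.618; standard quotas: Silver 2.635, Gold 1.428, Red 6.656, Violet 10.119, Teal 2.636, Blue 10.526.
Rounding down gives 2, 1, 6, 10, 2, 10 = 31 seats, so the divisor must be adjusted.
With modified divisor 83500: modified quotas Silver 2.930, Gold 1.587, Red 7.400, Violet 11.249, Teal 2.931, Blue 11.702.
Rounding down: Silver 2, Gold 1, Red 7, Violet 11, Teal 2, Blue 11 (total 34).
Red receives 7.

7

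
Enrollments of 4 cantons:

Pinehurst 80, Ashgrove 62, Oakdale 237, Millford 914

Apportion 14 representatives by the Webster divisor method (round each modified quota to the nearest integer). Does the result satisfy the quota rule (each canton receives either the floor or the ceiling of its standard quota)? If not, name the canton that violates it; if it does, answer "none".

none

Standard quotas: Pinehurst 0.866, Ashgrove 0.671, Oakdale 2.566, Millford 9.896.
Webster allocation: Pinehurst 1, Ashgrove 1, Oakdale 2, Millford 10.
Every allocation lies between the lower and upper quota.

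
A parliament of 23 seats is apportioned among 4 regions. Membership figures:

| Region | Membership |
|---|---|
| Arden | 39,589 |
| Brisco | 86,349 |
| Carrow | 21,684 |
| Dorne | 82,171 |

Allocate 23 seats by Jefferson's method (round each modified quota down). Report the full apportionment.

Arden 4, Brisco 9, Carrow 2, Dorne 8

Standard divisor 229793/23 ≈ 9991; standard quotas: Arden 3.962, Brisco 8.643, Carrow 2.170, Dorne 8.225.
Rounding down gives 3, 8, 2, 8 = 21 seats, so the divisor must be adjusted.
With modified divisor 9400: modified quotas Arden 4.212, Brisco 9.186, Carrow 2.307, Dorne 8.742.
Rounding down: Arden 4, Brisco 9, Carrow 2, Dorne 8 (total 23).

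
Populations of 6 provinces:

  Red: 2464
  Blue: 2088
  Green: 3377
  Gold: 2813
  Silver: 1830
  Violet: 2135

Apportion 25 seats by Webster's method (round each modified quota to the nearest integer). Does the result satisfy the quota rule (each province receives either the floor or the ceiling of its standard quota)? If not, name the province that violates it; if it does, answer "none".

Standard quotas: Red 4.188, Blue 3.549, Green 5.740, Gold 4.782, Silver 3.111, Violet 3.629.
Webster allocation: Red 4, Blue 3, Green 6, Gold 5, Silver 3, Violet 4.
Every allocation lies between the lower and upper quota.

none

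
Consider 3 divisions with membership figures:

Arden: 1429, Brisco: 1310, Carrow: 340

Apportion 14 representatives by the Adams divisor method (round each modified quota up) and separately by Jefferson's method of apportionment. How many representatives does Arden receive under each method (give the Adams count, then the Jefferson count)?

6 and 7

Adams: Arden 6, Brisco 6, Carrow 2.
Jefferson: Arden 7, Brisco 6, Carrow 1.
Arden gets 6 under Adams and 7 under Jefferson.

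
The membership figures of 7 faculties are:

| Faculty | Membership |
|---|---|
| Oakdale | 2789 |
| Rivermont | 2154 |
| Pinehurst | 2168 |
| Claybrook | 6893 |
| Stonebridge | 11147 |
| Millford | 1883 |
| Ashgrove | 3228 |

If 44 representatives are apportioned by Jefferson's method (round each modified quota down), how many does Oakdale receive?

4

Standard divisor 30262/44 ≈ 687.773; standard quotas: Oakdale 4.055, Rivermont 3.132, Pinehurst 3.152, Claybrook 10.022, Stonebridge 16.207, Millford 2.738, Ashgrove 4.693.
Rounding down gives 4, 3, 3, 10, 16, 2, 4 = 42 seats, so the divisor must be adjusted.
With modified divisor 640: modified quotas Oakdale 4.358, Rivermont 3.366, Pinehurst 3.388, Claybrook 10.770, Stonebridge 17.417, Millford 2.942, Ashgrove 5.044.
Rounding down: Oakdale 4, Rivermont 3, Pinehurst 3, Claybrook 10, Stonebridge 17, Millford 2, Ashgrove 5 (total 44).
Oakdale receives 4.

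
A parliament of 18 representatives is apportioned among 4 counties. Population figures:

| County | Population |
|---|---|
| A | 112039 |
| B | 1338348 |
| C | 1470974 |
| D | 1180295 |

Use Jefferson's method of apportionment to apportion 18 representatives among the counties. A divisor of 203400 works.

A 0, B 6, C 7, D 5

With modified divisor 203400: modified quotas A 0.551, B 6.580, C 7.232, D 5.803.
Rounding down: A 0, B 6, C 7, D 5 (total 18).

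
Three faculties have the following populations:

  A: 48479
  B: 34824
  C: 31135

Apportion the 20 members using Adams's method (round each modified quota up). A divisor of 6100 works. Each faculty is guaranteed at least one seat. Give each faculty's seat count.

A 8, B 6, C 6

With modified divisor 6100: modified quotas A 7.947, B 5.709, C 5.104.
Rounding up: A 8, B 6, C 6 (total 20).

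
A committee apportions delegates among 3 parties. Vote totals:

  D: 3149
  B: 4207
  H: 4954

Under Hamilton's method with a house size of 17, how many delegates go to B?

The standard divisor is 12310/17 ≈ 724.118.
Standard quotas: D 4.349, B 5.810, H 6.841.
Lower quotas: D 4, B 5, H 6 (sum 15, leaving 2 seats).
Remainders in descending order: H 0.841, B 0.810, D 0.349.
Largest remainders: H, B receive the extra seats.
B receives 6.

6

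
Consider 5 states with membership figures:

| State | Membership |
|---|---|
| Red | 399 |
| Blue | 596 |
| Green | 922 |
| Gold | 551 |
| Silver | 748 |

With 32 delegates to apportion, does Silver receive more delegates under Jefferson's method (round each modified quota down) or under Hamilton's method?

Jefferson: Red 4, Blue 6, Green 9, Gold 5, Silver 8.
Hamilton: Red 4, Blue 6, Green 9, Gold 6, Silver 7.
Silver gets 8 under Jefferson and 7 under Hamilton.

Jefferson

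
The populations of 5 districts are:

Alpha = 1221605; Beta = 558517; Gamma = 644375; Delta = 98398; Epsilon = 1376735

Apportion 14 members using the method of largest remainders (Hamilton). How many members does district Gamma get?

2

The standard divisor is 3899630/14 = 278545.
Standard quotas: Alpha 4.3857, Beta 2.0051, Gamma 2.3134, Delta 0.3533, Epsilon 4.9426.
Lower quotas: Alpha 4, Beta 2, Gamma 2, Delta 0, Epsilon 4 (sum 12, leaving 2 seats).
Remainders in descending order: Epsilon 0.9426, Alpha 0.3857, Delta 0.3533, Gamma 0.3134, Beta 0.0051.
The surplus seats go to Epsilon, Alpha.
Gamma receives 2.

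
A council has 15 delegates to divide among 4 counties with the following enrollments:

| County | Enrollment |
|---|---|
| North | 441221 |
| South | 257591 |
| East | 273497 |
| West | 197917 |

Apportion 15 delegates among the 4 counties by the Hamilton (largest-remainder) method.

Total 1170226; standard divisor 1170226/15 ≈ 78015.067.
Standard quotas: North 5.6556, South 3.3018, East 3.5057, West 2.5369.
Lower quotas: North 5, South 3, East 3, West 2 (sum 13, leaving 2 seats).
Remainders in descending order: North 0.6556, West 0.5369, East 0.5057, South 0.3018.
Largest remainders: North, West receive the extra seats.

North=6, South=3, East=3, West=3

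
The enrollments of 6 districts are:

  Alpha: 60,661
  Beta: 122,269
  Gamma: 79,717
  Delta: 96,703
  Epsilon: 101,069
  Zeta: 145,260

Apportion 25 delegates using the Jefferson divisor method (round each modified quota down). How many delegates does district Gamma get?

Standard divisor 605679/25 ≈ 24227.16; standard quotas: Alpha 2.504, Beta 5.047, Gamma 3.290, Delta 3.992, Epsilon 4.172, Zeta 5.996.
Rounding down gives 2, 5, 3, 3, 4, 5 = 22 seats, so the divisor must be adjusted.
With modified divisor 20600: modified quotas Alpha 2.945, Beta 5.935, Gamma 3.870, Delta 4.694, Epsilon 4.906, Zeta 7.051.
Rounding down: Alpha 2, Beta 5, Gamma 3, Delta 4, Epsilon 4, Zeta 7 (total 25).
Gamma receives 3.

3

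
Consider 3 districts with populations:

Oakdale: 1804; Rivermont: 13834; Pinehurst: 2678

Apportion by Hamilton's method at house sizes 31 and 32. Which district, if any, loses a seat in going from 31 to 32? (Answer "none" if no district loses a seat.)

At 31 seats: Oakdale 3, Rivermont 23, Pinehurst 5.
At 32 seats: Oakdale 3, Rivermont 24, Pinehurst 5.
No district's allocation decreased.

none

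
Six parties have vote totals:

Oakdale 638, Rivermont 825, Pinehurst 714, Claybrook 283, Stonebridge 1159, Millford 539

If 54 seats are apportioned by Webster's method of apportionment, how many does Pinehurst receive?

9

Standard divisor 4158/54 ≈ 77; standard quotas: Oakdale 8.286, Rivermont 10.714, Pinehurst 9.273, Claybrook 3.675, Stonebridge 15.052, Millford 7.000.
Rounding to the nearest integer gives Oakdale 8, Rivermont 11, Pinehurst 9, Claybrook 4, Stonebridge 15, Millford 7 — total 54, matching the house size, so no adjustment is needed.
Pinehurst receives 9.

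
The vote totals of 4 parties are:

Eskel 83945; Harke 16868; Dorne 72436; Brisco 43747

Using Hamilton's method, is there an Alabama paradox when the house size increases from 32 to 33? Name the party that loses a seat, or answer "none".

At 32 seats: Eskel 12, Harke 3, Dorne 11, Brisco 6.
At 33 seats: Eskel 13, Harke 2, Dorne 11, Brisco 7.
Harke drops from 3 to 2.

Harke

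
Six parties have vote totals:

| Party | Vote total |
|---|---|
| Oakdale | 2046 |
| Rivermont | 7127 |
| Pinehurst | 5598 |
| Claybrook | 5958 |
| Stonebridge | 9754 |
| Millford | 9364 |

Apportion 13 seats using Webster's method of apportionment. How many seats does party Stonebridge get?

3

Standard divisor 39847/13 ≈ 3065.154; standard quotas: Oakdale 0.668, Rivermont 2.325, Pinehurst 1.826, Claybrook 1.944, Stonebridge 3.182, Millford 3.055.
Rounding to the nearest integer gives Oakdale 1, Rivermont 2, Pinehurst 2, Claybrook 2, Stonebridge 3, Millford 3 — total 13, matching the house size, so no adjustment is needed.
Stonebridge receives 3.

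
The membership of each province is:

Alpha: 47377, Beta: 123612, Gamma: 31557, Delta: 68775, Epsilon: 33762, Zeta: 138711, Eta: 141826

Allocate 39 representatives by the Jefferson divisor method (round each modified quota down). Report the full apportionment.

Alpha 3; Beta 8; Gamma 2; Delta 4; Epsilon 2; Zeta 10; Eta 10

Standard divisor 585620/39 ≈ 15015.897; standard quotas: Alpha 3.155, Beta 8.232, Gamma 2.102, Delta 4.580, Epsilon 2.248, Zeta 9.238, Eta 9.445.
Rounding down gives 3, 8, 2, 4, 2, 9, 9 = 37 seats, so the divisor must be adjusted.
With modified divisor 13813: modified quotas Alpha 3.430, Beta 8.949, Gamma 2.285, Delta 4.979, Epsilon 2.444, Zeta 10.042, Eta 10.268.
Rounding down: Alpha 3, Beta 8, Gamma 2, Delta 4, Epsilon 2, Zeta 10, Eta 10 (total 39).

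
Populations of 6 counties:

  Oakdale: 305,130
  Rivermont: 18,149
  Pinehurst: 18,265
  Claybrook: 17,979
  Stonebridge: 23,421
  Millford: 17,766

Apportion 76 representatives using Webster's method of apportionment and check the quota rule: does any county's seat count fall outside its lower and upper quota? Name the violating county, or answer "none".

Oakdale

Standard quotas: Oakdale 57.872, Rivermont 3.442, Pinehurst 3.464, Claybrook 3.410, Stonebridge 4.442, Millford 3.370.
Webster allocation: Oakdale 59, Rivermont 3, Pinehurst 4, Claybrook 3, Stonebridge 4, Millford 3.
Oakdale has quota 57.872 (lower 57, upper 58) but receives 59 — outside the quota interval.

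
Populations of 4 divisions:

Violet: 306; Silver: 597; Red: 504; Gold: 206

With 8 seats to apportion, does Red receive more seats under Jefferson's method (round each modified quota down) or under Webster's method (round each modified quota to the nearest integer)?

Jefferson: Violet 1, Silver 3, Red 3, Gold 1.
Webster: Violet 2, Silver 3, Red 2, Gold 1.
Red gets 3 under Jefferson and 2 under Webster.

Jefferson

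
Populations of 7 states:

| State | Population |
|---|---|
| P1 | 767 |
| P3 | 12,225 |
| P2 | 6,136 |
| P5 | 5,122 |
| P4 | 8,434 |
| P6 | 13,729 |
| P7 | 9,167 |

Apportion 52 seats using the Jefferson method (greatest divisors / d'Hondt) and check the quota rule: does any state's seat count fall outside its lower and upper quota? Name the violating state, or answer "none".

Standard quotas: P1 0.718, P3 11.438, P2 5.741, P5 4.792, P4 7.891, P6 12.845, P7 8.577.
Jefferson allocation: P1 0, P3 12, P2 6, P5 5, P4 8, P6 13, P7 8.
Every allocation lies between the lower and upper quota.

none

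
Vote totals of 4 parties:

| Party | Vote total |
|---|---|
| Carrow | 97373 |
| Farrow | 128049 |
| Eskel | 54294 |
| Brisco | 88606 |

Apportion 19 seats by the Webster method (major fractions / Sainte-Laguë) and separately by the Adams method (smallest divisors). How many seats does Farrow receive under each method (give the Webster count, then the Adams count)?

Webster: Carrow 5, Farrow 7, Eskel 3, Brisco 4.
Adams: Carrow 5, Farrow 6, Eskel 3, Brisco 5.
Farrow gets 7 under Webster and 6 under Adams.

7 and 6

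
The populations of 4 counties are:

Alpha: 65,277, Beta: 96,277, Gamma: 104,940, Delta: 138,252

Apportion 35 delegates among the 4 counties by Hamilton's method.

Alpha: 6, Beta: 8, Gamma: 9, Delta: 12

Standard divisor: 404746 ÷ 35 ≈ 11564.171.
Standard quotas: Alpha 5.6448, Beta 8.3255, Gamma 9.0746, Delta 11.9552.
Lower quotas: Alpha 5, Beta 8, Gamma 9, Delta 11 (sum 33, leaving 2 seats).
Remainders in descending order: Delta 0.9552, Alpha 0.6448, Beta 0.3255, Gamma 0.0746.
Largest remainders: Delta, Alpha receive the extra seats.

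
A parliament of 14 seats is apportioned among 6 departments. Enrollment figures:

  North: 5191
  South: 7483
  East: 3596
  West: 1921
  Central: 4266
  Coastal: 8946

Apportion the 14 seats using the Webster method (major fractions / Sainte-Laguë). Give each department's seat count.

Standard divisor 31403/14 ≈ 2243.071; standard quotas: North 2.314, South 3.336, East 1.603, West 0.856, Central 1.902, Coastal 3.988.
Rounding to the nearest integer gives North 2, South 3, East 2, West 1, Central 2, Coastal 4 — total 14, matching the house size, so no adjustment is needed.

North 2, South 3, East 2, West 1, Central 2, Coastal 4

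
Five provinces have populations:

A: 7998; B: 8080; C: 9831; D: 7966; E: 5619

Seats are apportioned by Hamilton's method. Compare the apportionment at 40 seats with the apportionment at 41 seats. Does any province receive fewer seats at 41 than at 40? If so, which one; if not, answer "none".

At 40 seats: A 8, B 8, C 10, D 8, E 6.
At 41 seats: A 8, B 9, C 10, D 8, E 6.
No province's allocation decreased.

none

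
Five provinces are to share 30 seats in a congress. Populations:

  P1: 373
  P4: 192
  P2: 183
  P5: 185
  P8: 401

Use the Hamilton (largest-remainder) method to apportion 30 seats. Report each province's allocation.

P1 9, P4 4, P2 4, P5 4, P8 9

Total 1334; standard divisor 1334/30 ≈ 44.467.
Standard quotas: P1 8.388, P4 4.318, P2 4.115, P5 4.160, P8 9.018.
Lower quotas: P1 8, P4 4, P2 4, P5 4, P8 9 (sum 29, leaving 1 seat).
Remainders in descending order: P1 0.388, P4 0.318, P5 0.160, P2 0.115, P8 0.018.
Largest remainder: P1 receives the extra seat.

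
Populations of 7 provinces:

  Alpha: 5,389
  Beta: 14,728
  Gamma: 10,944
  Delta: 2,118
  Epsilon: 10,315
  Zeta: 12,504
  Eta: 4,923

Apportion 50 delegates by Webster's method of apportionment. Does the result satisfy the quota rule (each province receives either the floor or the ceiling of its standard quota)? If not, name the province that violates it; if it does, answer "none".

Standard quotas: Alpha 4.423, Beta 12.088, Gamma 8.982, Delta 1.738, Epsilon 8.466, Zeta 10.262, Eta 4.040.
Webster allocation: Alpha 4, Beta 12, Gamma 9, Delta 2, Epsilon 9, Zeta 10, Eta 4.
Every allocation lies between the lower and upper quota.

none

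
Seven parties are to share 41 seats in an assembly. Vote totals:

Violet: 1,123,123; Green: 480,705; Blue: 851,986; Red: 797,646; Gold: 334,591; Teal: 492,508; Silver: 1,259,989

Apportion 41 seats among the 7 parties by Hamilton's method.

Violet 9; Green 4; Blue 6; Red 6; Gold 2; Teal 4; Silver 10

Standard divisor: 5340548 ÷ 41 ≈ 130257.268.
Standard quotas: Violet 8.6223, Green 3.6904, Blue 6.5408, Red 6.1236, Gold 2.5687, Teal 3.7810, Silver 9.6731.
Lower quotas: Violet 8, Green 3, Blue 6, Red 6, Gold 2, Teal 3, Silver 9 (sum 37, leaving 4 seats).
Remainders in descending order: Teal 0.7810, Green 0.6904, Silver 0.6731, Violet 0.6223, Gold 0.5687, Blue 0.5408, Red 0.1236.
Largest remainders: Teal, Green, Silver, Violet receive the extra seats.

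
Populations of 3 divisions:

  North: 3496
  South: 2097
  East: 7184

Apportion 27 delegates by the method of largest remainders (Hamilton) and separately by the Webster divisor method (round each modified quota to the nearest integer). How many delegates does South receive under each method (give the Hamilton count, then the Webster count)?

5 and 4

Hamilton: North 7, South 5, East 15.
Webster: North 8, South 4, East 15.
South gets 5 under Hamilton and 4 under Webster.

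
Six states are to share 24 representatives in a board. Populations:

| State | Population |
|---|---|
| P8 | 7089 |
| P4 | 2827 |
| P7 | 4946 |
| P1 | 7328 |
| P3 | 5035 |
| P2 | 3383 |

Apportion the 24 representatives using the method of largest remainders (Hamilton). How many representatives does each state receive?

P8=5, P4=2, P7=4, P1=6, P3=4, P2=3

Total 30608; standard divisor 30608/24 ≈ 1275.333.
Standard quotas: P8 5.5585, P4 2.2167, P7 3.8782, P1 5.7459, P3 3.9480, P2 2.6526.
Lower quotas: P8 5, P4 2, P7 3, P1 5, P3 3, P2 2 (sum 20, leaving 4 seats).
Remainders in descending order: P3 0.9480, P7 0.8782, P1 0.7459, P2 0.6526, P8 0.5585, P4 0.2167.
The surplus seats go to P3, P7, P1, P2.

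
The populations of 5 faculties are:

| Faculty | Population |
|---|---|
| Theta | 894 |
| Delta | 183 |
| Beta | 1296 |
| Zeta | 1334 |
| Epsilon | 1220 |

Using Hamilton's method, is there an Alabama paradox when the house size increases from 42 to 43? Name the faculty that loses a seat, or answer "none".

At 42 seats: Theta 8, Delta 2, Beta 11, Zeta 11, Epsilon 10.
At 43 seats: Theta 8, Delta 1, Beta 11, Zeta 12, Epsilon 11.
Delta drops from 2 to 1.

Delta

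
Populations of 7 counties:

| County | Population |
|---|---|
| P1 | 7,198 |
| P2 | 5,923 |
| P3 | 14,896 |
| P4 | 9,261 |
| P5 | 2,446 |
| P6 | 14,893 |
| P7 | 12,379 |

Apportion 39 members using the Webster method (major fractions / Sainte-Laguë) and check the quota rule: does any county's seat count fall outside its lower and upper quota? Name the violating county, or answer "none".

none

Standard quotas: P1 4.190, P2 3.448, P3 8.671, P4 5.391, P5 1.424, P6 8.670, P7 7.206.
Webster allocation: P1 4, P2 4, P3 9, P4 5, P5 1, P6 9, P7 7.
Every allocation lies between the lower and upper quota.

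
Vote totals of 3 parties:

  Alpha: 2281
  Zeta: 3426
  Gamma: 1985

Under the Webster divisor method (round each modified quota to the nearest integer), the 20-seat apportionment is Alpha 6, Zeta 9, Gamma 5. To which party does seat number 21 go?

Priority for the next seat is population ÷ (current seats + 0.5).
Priorities: Alpha 350.923, Zeta 360.632, Gamma 360.909.
Highest priority: Gamma.

Gamma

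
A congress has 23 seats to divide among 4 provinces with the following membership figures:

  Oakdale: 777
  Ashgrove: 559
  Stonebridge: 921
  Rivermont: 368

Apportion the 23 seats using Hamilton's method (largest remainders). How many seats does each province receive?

The standard divisor is 2625/23 ≈ 114.13.
Standard quotas: Oakdale 6.808, Ashgrove 4.898, Stonebridge 8.070, Rivermont 3.224.
Lower quotas: Oakdale 6, Ashgrove 4, Stonebridge 8, Rivermont 3 (sum 21, leaving 2 seats).
Remainders in descending order: Ashgrove 0.898, Oakdale 0.808, Rivermont 0.224, Stonebridge 0.070.
Largest remainders: Ashgrove, Oakdale receive the extra seats.

Oakdale=7, Ashgrove=5, Stonebridge=8, Rivermont=3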